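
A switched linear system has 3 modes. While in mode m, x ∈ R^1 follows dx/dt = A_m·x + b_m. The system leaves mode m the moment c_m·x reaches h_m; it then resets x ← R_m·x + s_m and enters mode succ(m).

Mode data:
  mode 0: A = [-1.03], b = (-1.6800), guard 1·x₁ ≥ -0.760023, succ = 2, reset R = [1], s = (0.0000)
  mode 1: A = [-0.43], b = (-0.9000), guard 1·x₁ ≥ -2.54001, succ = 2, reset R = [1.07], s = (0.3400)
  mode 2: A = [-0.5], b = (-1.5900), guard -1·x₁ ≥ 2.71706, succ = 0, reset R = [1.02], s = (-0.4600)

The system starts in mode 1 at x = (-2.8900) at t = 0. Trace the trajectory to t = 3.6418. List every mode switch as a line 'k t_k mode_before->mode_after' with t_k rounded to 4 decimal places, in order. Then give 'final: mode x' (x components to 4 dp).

1 1.3449 1->2
2 2.4444 2->0
final: 0 -2.0973

Mode 1: guard c·x = -2.5400 hit at Δt = 1.3449 (t = 1.3449), x⁻ = (-2.5400) → reset → x⁺ = (-2.3778), jump to mode 2
Mode 2: guard c·x = 2.7171 hit at Δt = 1.0995 (t = 2.4444), x⁻ = (-2.7171) → reset → x⁺ = (-3.2314), jump to mode 0
Mode 0: flow for 1.1974 to horizon, guard not reached → x = (-2.0973)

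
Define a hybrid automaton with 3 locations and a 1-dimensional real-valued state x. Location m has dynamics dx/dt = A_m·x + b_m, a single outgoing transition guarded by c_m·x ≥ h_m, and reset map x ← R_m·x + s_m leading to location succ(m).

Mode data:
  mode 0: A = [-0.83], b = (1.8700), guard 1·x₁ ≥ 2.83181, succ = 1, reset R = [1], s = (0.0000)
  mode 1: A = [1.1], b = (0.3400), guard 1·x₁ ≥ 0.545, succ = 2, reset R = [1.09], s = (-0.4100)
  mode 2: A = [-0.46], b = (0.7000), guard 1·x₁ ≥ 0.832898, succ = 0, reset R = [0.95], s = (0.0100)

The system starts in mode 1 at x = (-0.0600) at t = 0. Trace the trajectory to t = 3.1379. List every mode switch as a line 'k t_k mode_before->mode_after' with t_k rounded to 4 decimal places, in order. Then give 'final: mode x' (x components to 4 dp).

1 1.1202 1->2
2 2.5630 2->0
final: 0 1.3521

Mode 1: guard c·x = 0.5450 hit at Δt = 1.1202 (t = 1.1202), x⁻ = (0.5450) → reset → x⁺ = (0.1840), jump to mode 2
Mode 2: guard c·x = 0.8329 hit at Δt = 1.4428 (t = 2.5630), x⁻ = (0.8329) → reset → x⁺ = (0.8013), jump to mode 0
Mode 0: flow for 0.5749 to horizon, guard not reached → x = (1.3521)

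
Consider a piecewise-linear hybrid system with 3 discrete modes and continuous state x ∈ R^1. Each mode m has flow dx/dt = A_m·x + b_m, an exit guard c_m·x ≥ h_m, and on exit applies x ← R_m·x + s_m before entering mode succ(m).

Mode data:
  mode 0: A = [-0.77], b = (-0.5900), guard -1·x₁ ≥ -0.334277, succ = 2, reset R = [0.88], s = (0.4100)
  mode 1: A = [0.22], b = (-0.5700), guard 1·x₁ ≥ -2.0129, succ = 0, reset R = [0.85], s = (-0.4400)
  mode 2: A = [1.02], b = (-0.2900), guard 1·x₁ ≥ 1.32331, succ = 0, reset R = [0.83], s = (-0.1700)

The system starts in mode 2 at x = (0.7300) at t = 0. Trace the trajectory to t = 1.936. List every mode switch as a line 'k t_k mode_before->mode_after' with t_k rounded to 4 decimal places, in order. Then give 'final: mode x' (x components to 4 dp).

Mode 2: guard c·x = 1.3233 hit at Δt = 0.8298 (t = 0.8298), x⁻ = (1.3233) → reset → x⁺ = (0.9283), jump to mode 0
Mode 0: guard c·x = -0.3343 hit at Δt = 0.5606 (t = 1.3904), x⁻ = (0.3343) → reset → x⁺ = (0.7042), jump to mode 2
Mode 2: flow for 0.5456 to horizon, guard not reached → x = (1.0168)

1 0.8298 2->0
2 1.3904 0->2
final: 2 1.0168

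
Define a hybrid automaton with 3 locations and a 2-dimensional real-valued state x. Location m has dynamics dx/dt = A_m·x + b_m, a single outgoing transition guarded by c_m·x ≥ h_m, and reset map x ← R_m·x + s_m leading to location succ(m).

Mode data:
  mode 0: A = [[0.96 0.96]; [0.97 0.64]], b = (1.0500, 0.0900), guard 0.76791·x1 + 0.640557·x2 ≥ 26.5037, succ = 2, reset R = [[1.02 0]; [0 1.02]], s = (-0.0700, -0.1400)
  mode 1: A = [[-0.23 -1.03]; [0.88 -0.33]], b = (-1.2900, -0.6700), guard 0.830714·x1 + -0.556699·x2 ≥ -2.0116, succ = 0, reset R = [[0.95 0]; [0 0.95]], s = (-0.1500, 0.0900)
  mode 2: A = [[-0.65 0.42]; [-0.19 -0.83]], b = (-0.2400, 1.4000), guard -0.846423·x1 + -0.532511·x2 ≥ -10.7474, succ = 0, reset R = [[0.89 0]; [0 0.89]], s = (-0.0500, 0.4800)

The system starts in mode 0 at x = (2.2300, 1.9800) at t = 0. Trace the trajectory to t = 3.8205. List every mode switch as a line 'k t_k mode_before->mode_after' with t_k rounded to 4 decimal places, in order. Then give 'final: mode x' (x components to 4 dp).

1 1.1543 0->2
2 2.7034 2->0
3 3.2667 0->2
final: 2 17.8574 8.2880

Mode 0: guard c·x = 26.5037 hit at Δt = 1.1543 (t = 1.1543), x⁻ = (20.5508, 16.7394) → reset → x⁺ = (20.8918, 16.9342), jump to mode 2
Mode 2: guard c·x = -10.7474 hit at Δt = 1.5491 (t = 2.7034), x⁻ = (10.4858, 3.5154) → reset → x⁺ = (9.2823, 3.6087), jump to mode 0
Mode 0: guard c·x = 26.5037 hit at Δt = 0.5633 (t = 3.2667), x⁻ = (22.2805, 14.6658) → reset → x⁺ = (22.6561, 14.8191), jump to mode 2
Mode 2: flow for 0.5538 to horizon, guard not reached → x = (17.8574, 8.2880)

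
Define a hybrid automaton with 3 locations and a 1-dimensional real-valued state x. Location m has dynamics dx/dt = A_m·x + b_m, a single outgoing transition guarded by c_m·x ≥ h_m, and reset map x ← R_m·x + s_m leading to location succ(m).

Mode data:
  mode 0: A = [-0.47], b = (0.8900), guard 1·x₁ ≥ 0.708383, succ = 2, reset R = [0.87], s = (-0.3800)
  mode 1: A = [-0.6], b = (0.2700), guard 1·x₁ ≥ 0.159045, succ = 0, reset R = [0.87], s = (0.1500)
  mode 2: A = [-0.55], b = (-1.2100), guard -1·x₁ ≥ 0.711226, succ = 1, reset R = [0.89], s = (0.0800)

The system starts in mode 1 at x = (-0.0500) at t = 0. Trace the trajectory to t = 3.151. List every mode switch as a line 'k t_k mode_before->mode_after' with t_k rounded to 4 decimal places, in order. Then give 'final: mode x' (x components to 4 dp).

1 0.9024 1->0
2 1.5478 0->2
3 2.4433 2->1
final: 1 -0.2060

Mode 1: guard c·x = 0.1590 hit at Δt = 0.9024 (t = 0.9024), x⁻ = (0.1590) → reset → x⁺ = (0.2884), jump to mode 0
Mode 0: guard c·x = 0.7084 hit at Δt = 0.6454 (t = 1.5478), x⁻ = (0.7084) → reset → x⁺ = (0.2363), jump to mode 2
Mode 2: guard c·x = 0.7112 hit at Δt = 0.8955 (t = 2.4433), x⁻ = (-0.7112) → reset → x⁺ = (-0.5530), jump to mode 1
Mode 1: flow for 0.7077 to horizon, guard not reached → x = (-0.2060)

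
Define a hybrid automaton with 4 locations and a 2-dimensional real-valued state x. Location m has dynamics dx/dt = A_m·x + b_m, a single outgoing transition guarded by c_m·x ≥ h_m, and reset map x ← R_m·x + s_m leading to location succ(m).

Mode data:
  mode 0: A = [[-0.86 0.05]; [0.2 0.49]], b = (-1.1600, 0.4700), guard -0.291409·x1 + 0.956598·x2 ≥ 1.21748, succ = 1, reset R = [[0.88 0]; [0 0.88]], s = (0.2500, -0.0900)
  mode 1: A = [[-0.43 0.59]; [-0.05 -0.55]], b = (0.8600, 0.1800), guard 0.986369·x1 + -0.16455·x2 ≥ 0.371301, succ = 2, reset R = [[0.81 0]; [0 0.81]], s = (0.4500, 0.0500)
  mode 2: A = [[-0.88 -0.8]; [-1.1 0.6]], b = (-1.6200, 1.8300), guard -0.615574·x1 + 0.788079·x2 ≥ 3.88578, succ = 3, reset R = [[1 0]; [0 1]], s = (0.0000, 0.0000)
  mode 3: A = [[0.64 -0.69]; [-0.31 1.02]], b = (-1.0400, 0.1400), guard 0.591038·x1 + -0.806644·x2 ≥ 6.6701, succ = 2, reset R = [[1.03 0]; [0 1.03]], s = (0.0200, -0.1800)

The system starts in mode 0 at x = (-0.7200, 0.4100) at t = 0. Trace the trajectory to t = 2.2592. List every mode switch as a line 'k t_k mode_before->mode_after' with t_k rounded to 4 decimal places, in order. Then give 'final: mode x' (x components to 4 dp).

1 0.8865 0->1
2 1.7758 1->2
final: 2 -0.4120 1.5873

Mode 0: guard c·x = 1.2175 hit at Δt = 0.8865 (t = 0.8865), x⁻ = (-1.0336, 0.9578) → reset → x⁺ = (-0.6596, 0.7529), jump to mode 1
Mode 1: guard c·x = 0.3713 hit at Δt = 0.8893 (t = 1.7758), x⁻ = (0.4746, 0.5884) → reset → x⁺ = (0.8344, 0.5266), jump to mode 2
Mode 2: flow for 0.4834 to horizon, guard not reached → x = (-0.4120, 1.5873)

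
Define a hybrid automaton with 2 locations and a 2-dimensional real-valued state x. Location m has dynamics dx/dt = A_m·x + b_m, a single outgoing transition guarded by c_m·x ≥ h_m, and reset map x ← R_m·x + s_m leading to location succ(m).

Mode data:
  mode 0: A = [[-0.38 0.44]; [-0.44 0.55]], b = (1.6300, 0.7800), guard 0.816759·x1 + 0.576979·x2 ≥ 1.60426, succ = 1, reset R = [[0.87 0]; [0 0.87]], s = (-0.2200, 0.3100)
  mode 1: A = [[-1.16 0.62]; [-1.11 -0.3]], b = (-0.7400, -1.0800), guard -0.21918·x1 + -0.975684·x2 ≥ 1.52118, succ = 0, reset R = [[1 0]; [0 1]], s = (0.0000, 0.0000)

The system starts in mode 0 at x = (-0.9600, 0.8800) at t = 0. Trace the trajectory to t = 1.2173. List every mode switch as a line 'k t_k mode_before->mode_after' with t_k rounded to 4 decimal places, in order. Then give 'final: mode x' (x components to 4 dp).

1 0.6593 0->1
final: 1 0.2091 1.0005

Mode 0: guard c·x = 1.6043 hit at Δt = 0.6593 (t = 0.6593), x⁻ = (0.5754, 1.9659) → reset → x⁺ = (0.2806, 2.0203), jump to mode 1
Mode 1: flow for 0.5580 to horizon, guard not reached → x = (0.2091, 1.0005)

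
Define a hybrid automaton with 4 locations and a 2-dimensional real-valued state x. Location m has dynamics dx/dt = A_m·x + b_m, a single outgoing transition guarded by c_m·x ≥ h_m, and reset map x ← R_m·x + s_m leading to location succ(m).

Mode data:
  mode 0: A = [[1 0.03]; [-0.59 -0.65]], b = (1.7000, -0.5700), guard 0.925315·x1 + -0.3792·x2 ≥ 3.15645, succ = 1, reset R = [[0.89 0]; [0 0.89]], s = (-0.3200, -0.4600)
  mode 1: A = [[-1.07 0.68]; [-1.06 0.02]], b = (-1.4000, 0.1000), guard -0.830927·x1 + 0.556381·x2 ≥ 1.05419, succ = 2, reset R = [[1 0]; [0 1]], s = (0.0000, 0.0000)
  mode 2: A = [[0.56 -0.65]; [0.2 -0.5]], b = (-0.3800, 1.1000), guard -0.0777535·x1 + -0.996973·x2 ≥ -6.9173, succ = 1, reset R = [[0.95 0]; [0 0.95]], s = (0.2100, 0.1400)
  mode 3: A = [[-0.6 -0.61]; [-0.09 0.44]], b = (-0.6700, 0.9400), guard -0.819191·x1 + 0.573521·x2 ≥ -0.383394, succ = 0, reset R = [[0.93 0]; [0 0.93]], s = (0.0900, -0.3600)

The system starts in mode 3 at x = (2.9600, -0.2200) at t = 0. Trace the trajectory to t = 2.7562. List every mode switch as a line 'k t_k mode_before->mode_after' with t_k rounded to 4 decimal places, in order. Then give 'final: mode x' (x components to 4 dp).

Mode 3: guard c·x = -0.3834 hit at Δt = 1.0556 (t = 1.0556), x⁻ = (0.9404, 0.6747) → reset → x⁺ = (0.9646, 0.2675), jump to mode 0
Mode 0: guard c·x = 3.1564 hit at Δt = 0.5955 (t = 1.6511), x⁻ = (3.1302, -0.6858) → reset → x⁺ = (2.4658, -1.0704), jump to mode 1
Mode 1: flow for 1.1051 to horizon, guard not reached → x = (-0.8903, -1.5655)

1 1.0556 3->0
2 1.6511 0->1
final: 1 -0.8903 -1.5655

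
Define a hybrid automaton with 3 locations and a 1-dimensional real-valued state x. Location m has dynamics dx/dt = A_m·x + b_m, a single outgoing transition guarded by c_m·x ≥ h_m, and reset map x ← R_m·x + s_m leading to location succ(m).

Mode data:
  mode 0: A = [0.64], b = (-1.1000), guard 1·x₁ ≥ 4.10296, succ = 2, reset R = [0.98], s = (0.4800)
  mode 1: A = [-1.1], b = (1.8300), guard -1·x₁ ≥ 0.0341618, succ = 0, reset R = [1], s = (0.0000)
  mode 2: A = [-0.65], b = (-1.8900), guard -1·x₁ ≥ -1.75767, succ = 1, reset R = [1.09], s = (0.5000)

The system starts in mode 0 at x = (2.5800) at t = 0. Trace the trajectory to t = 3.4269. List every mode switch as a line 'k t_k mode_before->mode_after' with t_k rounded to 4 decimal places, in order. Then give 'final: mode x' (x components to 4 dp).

1 1.5910 0->2
2 2.3025 2->1
final: 1 1.8820

Mode 0: guard c·x = 4.1030 hit at Δt = 1.5910 (t = 1.5910), x⁻ = (4.1030) → reset → x⁺ = (4.5009), jump to mode 2
Mode 2: guard c·x = -1.7577 hit at Δt = 0.7115 (t = 2.3025), x⁻ = (1.7577) → reset → x⁺ = (2.4159), jump to mode 1
Mode 1: flow for 1.1244 to horizon, guard not reached → x = (1.8820)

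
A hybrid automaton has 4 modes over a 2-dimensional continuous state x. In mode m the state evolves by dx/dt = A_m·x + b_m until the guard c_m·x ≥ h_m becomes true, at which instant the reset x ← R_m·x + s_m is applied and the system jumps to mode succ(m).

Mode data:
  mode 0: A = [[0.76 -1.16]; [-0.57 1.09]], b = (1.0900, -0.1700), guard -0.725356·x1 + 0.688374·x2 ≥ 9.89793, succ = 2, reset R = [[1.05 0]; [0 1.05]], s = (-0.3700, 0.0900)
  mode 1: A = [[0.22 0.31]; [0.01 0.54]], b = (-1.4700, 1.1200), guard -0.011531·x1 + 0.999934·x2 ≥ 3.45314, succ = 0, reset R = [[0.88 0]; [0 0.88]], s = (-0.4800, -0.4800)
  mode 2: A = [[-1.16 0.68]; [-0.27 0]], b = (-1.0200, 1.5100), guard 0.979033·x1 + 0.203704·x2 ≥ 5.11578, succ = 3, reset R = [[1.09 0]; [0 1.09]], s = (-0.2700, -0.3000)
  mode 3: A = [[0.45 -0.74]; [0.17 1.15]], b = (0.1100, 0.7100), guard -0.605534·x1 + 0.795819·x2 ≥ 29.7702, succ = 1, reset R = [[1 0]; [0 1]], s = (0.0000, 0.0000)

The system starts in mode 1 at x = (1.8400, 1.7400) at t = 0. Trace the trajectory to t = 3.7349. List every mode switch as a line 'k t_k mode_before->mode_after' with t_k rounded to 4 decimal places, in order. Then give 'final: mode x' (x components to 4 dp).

Mode 1: guard c·x = 3.4531 hit at Δt = 0.6886 (t = 0.6886), x⁻ = (1.6314, 3.4722) → reset → x⁺ = (0.9556, 2.5755), jump to mode 0
Mode 0: guard c·x = 9.8979 hit at Δt = 1.1325 (t = 1.8211), x⁻ = (-5.0661, 9.0405) → reset → x⁺ = (-5.6894, 9.5825), jump to mode 2
Mode 2: guard c·x = 5.1158 hit at Δt = 1.2079 (t = 3.0290), x⁻ = (2.8111, 11.6034) → reset → x⁺ = (2.7941, 12.3477), jump to mode 3
Mode 3: flow for 0.7059 to horizon, guard not reached → x = (-7.7477, 28.4267)

1 0.6886 1->0
2 1.8211 0->2
3 3.0290 2->3
final: 3 -7.7477 28.4267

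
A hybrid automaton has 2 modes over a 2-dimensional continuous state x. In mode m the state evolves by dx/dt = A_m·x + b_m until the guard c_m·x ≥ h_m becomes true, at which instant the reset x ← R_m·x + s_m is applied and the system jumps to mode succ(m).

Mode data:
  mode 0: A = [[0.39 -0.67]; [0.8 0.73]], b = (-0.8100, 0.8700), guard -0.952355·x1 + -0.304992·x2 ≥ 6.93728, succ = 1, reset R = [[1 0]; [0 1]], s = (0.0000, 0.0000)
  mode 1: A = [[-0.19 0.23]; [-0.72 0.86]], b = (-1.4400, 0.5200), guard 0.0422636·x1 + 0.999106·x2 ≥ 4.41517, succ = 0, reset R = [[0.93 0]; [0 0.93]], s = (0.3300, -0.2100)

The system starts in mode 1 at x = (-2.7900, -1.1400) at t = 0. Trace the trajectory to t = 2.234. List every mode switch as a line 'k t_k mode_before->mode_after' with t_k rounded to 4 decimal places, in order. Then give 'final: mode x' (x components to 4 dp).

1 1.4818 1->0
final: 0 -7.2496 3.9858

Mode 1: guard c·x = 4.4152 hit at Δt = 1.4818 (t = 1.4818), x⁻ = (-3.6150, 4.5720) → reset → x⁺ = (-3.0320, 4.0420), jump to mode 0
Mode 0: flow for 0.7522 to horizon, guard not reached → x = (-7.2496, 3.9858)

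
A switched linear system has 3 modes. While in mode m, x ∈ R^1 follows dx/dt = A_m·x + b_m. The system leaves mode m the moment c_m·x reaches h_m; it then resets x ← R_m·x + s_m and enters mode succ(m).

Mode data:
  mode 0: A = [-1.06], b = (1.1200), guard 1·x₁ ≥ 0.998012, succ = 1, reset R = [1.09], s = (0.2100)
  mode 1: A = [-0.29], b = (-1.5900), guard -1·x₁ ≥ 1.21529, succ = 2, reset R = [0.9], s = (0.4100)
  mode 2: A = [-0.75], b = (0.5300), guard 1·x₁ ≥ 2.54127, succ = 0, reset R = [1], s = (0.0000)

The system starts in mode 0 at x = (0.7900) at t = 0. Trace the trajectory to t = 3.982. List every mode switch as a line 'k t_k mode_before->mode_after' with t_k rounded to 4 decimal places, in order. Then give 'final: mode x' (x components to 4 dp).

Mode 0: guard c·x = 0.9980 hit at Δt = 1.4294 (t = 1.4294), x⁻ = (0.9980) → reset → x⁺ = (1.2978), jump to mode 1
Mode 1: guard c·x = 1.2153 hit at Δt = 1.5967 (t = 3.0261), x⁻ = (-1.2153) → reset → x⁺ = (-0.6838), jump to mode 2
Mode 2: flow for 0.9559 to horizon, guard not reached → x = (0.0278)

1 1.4294 0->1
2 3.0261 1->2
final: 2 0.0278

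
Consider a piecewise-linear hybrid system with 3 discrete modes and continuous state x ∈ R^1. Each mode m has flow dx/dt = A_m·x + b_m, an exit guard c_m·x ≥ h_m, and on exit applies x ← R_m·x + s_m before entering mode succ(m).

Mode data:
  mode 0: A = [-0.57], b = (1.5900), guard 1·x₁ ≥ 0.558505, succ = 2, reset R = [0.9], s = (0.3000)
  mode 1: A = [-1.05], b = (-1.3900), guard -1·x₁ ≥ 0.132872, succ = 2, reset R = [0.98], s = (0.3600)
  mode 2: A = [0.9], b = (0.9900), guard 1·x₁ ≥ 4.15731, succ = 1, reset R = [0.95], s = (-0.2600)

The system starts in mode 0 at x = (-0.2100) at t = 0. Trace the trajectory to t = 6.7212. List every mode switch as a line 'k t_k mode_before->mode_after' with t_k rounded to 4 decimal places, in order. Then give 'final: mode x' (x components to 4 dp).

Mode 0: guard c·x = 0.5585 hit at Δt = 0.5193 (t = 0.5193), x⁻ = (0.5585) → reset → x⁺ = (0.8027), jump to mode 2
Mode 2: guard c·x = 4.1573 hit at Δt = 1.1293 (t = 1.6486), x⁻ = (4.1573) → reset → x⁺ = (3.6894), jump to mode 1
Mode 1: guard c·x = 0.1329 hit at Δt = 1.3689 (t = 3.0175), x⁻ = (-0.1329) → reset → x⁺ = (0.2298), jump to mode 2
Mode 2: guard c·x = 4.1573 hit at Δt = 1.5273 (t = 4.5448), x⁻ = (4.1573) → reset → x⁺ = (3.6894), jump to mode 1
Mode 1: guard c·x = 0.1329 hit at Δt = 1.3689 (t = 5.9137), x⁻ = (-0.1329) → reset → x⁺ = (0.2298), jump to mode 2
Mode 2: flow for 0.8075 to horizon, guard not reached → x = (1.6504)

1 0.5193 0->2
2 1.6486 2->1
3 3.0175 1->2
4 4.5448 2->1
5 5.9137 1->2
final: 2 1.6504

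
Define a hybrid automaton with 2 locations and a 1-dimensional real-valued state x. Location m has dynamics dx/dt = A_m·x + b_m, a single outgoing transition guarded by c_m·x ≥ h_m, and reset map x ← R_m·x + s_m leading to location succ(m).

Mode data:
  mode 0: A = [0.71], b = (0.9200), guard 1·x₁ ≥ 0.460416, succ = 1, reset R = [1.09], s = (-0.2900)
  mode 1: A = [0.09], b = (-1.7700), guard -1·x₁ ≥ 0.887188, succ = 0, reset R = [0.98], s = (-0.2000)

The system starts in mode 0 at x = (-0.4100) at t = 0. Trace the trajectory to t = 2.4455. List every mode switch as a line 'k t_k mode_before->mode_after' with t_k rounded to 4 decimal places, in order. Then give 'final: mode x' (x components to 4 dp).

Mode 0: guard c·x = 0.4604 hit at Δt = 0.9640 (t = 0.9640), x⁻ = (0.4604) → reset → x⁺ = (0.2119), jump to mode 1
Mode 1: guard c·x = 0.8872 hit at Δt = 0.6106 (t = 1.5746), x⁻ = (-0.8872) → reset → x⁺ = (-1.0694), jump to mode 0
Mode 0: flow for 0.8709 to horizon, guard not reached → x = (-0.8757)

1 0.9640 0->1
2 1.5746 1->0
final: 0 -0.8757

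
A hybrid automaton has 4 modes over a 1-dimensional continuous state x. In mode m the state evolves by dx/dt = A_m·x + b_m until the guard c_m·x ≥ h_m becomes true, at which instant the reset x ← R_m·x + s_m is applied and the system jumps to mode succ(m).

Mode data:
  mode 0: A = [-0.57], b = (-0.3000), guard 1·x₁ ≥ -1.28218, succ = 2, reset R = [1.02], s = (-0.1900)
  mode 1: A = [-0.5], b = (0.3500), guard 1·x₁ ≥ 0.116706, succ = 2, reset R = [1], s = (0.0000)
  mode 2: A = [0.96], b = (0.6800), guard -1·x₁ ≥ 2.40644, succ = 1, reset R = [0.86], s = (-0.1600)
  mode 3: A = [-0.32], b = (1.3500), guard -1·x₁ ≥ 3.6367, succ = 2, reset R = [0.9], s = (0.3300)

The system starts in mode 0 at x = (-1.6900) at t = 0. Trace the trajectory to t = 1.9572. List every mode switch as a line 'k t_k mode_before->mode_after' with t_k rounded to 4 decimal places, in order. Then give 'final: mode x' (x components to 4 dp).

1 0.7570 0->2
2 1.5548 2->1
final: 1 -1.6956

Mode 0: guard c·x = -1.2822 hit at Δt = 0.7570 (t = 0.7570), x⁻ = (-1.2822) → reset → x⁺ = (-1.4978), jump to mode 2
Mode 2: guard c·x = 2.4064 hit at Δt = 0.7978 (t = 1.5548), x⁻ = (-2.4064) → reset → x⁺ = (-2.2295), jump to mode 1
Mode 1: flow for 0.4024 to horizon, guard not reached → x = (-1.6956)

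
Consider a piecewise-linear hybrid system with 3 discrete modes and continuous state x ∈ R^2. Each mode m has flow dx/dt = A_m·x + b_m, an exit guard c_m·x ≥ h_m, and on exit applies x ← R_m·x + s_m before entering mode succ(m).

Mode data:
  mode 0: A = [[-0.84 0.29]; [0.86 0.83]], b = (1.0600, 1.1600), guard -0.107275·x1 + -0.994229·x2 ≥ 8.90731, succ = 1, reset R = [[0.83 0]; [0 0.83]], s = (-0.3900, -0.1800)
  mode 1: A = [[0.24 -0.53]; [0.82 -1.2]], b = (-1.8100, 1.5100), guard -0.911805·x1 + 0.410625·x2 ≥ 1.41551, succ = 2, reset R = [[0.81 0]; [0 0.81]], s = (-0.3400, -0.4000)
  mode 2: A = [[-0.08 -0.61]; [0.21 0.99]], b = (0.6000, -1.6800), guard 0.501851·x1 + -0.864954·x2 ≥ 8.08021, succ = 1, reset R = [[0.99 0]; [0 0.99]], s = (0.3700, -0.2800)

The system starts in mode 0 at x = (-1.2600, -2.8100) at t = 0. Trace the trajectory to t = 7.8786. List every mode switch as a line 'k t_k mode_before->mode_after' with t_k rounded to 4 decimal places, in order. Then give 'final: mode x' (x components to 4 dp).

1 1.5493 0->1
2 3.1430 1->2
3 4.4167 2->1
4 7.2047 1->2
final: 2 -0.7423 -0.2028

Mode 0: guard c·x = 8.9073 hit at Δt = 1.5493 (t = 1.5493), x⁻ = (-0.9021, -8.8617) → reset → x⁺ = (-1.1387, -7.5352), jump to mode 1
Mode 1: guard c·x = 1.4155 hit at Δt = 1.5937 (t = 3.1430), x⁻ = (-1.8815, -0.7308) → reset → x⁺ = (-1.8640, -0.9919), jump to mode 2
Mode 2: guard c·x = 8.0802 hit at Δt = 1.2737 (t = 4.4167), x⁻ = (1.9918, -8.1861) → reset → x⁺ = (2.3419, -8.3843), jump to mode 1
Mode 1: guard c·x = 1.4155 hit at Δt = 2.7880 (t = 7.2047), x⁻ = (-0.8743, 1.5058) → reset → x⁺ = (-1.0482, 0.8197), jump to mode 2
Mode 2: flow for 0.6739 to horizon, guard not reached → x = (-0.7423, -0.2028)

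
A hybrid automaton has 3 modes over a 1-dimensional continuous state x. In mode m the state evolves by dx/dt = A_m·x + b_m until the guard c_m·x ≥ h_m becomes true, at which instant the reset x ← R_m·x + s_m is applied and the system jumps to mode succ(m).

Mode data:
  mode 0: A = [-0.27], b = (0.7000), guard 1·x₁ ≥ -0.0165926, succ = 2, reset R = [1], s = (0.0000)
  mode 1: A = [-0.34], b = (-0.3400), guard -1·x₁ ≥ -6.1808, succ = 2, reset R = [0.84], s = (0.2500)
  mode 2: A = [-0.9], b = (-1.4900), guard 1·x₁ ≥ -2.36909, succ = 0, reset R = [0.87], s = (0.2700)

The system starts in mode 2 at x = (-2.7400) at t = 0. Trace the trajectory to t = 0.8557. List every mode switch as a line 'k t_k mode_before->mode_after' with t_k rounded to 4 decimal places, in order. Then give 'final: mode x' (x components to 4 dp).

Mode 2: guard c·x = -2.3691 hit at Δt = 0.4651 (t = 0.4651), x⁻ = (-2.3691) → reset → x⁺ = (-1.7911), jump to mode 0
Mode 0: flow for 0.3906 to horizon, guard not reached → x = (-1.3523)

1 0.4651 2->0
final: 0 -1.3523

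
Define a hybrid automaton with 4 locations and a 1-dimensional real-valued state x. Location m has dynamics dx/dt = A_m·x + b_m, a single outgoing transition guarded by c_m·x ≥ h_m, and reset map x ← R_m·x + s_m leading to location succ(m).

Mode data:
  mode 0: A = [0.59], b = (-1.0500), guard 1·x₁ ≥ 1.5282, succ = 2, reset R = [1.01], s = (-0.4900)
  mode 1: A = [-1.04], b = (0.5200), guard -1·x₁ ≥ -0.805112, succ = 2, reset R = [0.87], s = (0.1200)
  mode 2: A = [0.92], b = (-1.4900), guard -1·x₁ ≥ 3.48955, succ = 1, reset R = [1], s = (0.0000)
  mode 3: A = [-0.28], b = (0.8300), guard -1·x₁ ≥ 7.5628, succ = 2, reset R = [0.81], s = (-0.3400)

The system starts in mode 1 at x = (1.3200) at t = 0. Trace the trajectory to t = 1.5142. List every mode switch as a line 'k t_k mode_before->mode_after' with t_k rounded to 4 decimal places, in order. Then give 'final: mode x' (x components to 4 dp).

1 0.9506 1->2
final: 2 0.2774

Mode 1: guard c·x = -0.8051 hit at Δt = 0.9506 (t = 0.9506), x⁻ = (0.8051) → reset → x⁺ = (0.8204), jump to mode 2
Mode 2: flow for 0.5636 to horizon, guard not reached → x = (0.2774)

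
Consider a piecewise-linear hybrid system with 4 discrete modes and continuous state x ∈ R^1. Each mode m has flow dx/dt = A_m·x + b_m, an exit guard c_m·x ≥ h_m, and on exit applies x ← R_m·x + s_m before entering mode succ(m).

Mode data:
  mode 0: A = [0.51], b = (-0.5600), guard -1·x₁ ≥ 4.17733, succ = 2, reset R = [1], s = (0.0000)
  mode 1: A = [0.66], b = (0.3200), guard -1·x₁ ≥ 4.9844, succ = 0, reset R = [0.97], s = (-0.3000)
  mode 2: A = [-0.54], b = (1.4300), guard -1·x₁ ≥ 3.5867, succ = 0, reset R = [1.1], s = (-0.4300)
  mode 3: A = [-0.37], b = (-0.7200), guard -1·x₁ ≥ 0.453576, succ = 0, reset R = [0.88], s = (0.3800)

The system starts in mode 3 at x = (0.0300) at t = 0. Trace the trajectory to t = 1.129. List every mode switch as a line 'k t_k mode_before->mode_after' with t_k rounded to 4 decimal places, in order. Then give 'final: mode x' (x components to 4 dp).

Mode 3: guard c·x = 0.4536 hit at Δt = 0.7586 (t = 0.7586), x⁻ = (-0.4536) → reset → x⁺ = (-0.0191), jump to mode 0
Mode 0: flow for 0.3704 to horizon, guard not reached → x = (-0.2514)

1 0.7586 3->0
final: 0 -0.2514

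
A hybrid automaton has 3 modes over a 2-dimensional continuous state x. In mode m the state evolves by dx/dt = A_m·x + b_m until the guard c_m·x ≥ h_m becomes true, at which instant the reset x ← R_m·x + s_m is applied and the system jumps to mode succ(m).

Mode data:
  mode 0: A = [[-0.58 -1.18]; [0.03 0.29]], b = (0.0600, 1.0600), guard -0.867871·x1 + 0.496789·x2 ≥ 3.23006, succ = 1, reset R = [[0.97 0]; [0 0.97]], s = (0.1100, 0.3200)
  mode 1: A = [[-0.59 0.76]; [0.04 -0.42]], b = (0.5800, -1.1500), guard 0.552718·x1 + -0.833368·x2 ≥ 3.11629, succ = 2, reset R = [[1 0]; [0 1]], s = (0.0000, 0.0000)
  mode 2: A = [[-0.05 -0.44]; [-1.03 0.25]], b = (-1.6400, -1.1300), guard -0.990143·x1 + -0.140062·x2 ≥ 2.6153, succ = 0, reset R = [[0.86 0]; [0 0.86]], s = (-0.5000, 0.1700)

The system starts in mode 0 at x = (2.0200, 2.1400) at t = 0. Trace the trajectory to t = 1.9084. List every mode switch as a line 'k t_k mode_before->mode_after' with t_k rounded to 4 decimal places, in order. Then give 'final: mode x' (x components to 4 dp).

1 0.9422 0->1
final: 1 1.2813 1.8791

Mode 0: guard c·x = 3.2301 hit at Δt = 0.9422 (t = 0.9422), x⁻ = (-1.4475, 3.9732) → reset → x⁺ = (-1.2941, 4.1740), jump to mode 1
Mode 1: flow for 0.9662 to horizon, guard not reached → x = (1.2813, 1.8791)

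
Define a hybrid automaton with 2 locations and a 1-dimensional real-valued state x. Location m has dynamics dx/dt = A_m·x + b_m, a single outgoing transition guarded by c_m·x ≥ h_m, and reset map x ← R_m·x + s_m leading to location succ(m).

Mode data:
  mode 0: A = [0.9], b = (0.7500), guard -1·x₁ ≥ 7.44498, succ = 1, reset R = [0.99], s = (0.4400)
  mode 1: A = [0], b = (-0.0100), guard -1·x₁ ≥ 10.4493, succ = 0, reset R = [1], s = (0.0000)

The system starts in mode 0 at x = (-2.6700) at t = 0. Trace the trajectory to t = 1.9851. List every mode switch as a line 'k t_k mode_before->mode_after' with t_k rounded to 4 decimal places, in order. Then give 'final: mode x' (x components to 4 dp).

Mode 0: guard c·x = 7.4450 hit at Δt = 1.4232 (t = 1.4232), x⁻ = (-7.4450) → reset → x⁺ = (-6.9305), jump to mode 1
Mode 1: flow for 0.5619 to horizon, guard not reached → x = (-6.9361)

1 1.4232 0->1
final: 1 -6.9361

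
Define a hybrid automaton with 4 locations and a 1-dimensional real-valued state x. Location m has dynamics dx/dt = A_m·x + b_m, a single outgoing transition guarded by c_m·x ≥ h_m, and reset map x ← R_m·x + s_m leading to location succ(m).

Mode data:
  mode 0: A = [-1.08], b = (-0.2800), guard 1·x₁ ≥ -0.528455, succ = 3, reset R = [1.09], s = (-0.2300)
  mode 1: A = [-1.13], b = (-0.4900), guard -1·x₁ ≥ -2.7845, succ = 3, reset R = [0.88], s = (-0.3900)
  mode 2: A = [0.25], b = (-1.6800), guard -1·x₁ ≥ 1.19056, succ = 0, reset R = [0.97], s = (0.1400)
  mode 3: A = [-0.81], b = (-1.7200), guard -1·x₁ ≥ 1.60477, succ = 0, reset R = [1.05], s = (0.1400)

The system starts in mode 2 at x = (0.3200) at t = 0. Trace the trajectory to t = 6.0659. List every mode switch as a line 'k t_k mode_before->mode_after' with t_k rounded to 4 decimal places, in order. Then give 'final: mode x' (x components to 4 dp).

1 0.8476 2->0
2 1.8032 0->3
3 2.9540 3->0
4 4.4018 0->3
5 5.5526 3->0
final: 0 -0.9979

Mode 2: guard c·x = 1.1906 hit at Δt = 0.8476 (t = 0.8476), x⁻ = (-1.1906) → reset → x⁺ = (-1.0148), jump to mode 0
Mode 0: guard c·x = -0.5285 hit at Δt = 0.9556 (t = 1.8032), x⁻ = (-0.5285) → reset → x⁺ = (-0.8060), jump to mode 3
Mode 3: guard c·x = 1.6048 hit at Δt = 1.1508 (t = 2.9540), x⁻ = (-1.6048) → reset → x⁺ = (-1.5450), jump to mode 0
Mode 0: guard c·x = -0.5285 hit at Δt = 1.4478 (t = 4.4018), x⁻ = (-0.5285) → reset → x⁺ = (-0.8060), jump to mode 3
Mode 3: guard c·x = 1.6048 hit at Δt = 1.1508 (t = 5.5526), x⁻ = (-1.6048) → reset → x⁺ = (-1.5450), jump to mode 0
Mode 0: flow for 0.5133 to horizon, guard not reached → x = (-0.9979)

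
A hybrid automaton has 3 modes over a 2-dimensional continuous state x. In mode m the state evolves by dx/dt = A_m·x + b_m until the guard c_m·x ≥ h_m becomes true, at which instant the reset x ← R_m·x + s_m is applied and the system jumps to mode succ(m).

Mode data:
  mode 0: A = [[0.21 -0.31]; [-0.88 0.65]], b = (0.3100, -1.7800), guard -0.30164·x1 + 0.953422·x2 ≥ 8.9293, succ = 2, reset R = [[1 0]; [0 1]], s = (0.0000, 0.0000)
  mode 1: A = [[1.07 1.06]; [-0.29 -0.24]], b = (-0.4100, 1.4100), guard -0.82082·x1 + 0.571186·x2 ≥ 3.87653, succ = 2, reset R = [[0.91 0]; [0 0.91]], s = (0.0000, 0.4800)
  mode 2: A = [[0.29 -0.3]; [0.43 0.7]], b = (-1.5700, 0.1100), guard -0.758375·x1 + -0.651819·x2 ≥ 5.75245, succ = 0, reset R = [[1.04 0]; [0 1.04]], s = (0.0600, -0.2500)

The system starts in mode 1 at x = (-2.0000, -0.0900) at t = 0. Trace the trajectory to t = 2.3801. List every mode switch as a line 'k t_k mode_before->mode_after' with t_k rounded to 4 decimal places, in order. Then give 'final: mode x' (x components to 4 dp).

Mode 1: guard c·x = 3.8765 hit at Δt = 0.6371 (t = 0.6371), x⁻ = (-3.8489, 1.2558) → reset → x⁺ = (-3.5025, 1.6228), jump to mode 2
Mode 2: guard c·x = 5.7524 hit at Δt = 1.1539 (t = 1.7910), x⁻ = (-7.4906, -0.1101) → reset → x⁺ = (-7.7302, -0.3646), jump to mode 0
Mode 0: flow for 0.5891 to horizon, guard not reached → x = (-8.8043, 3.3459)

1 0.6371 1->2
2 1.7910 2->0
final: 0 -8.8043 3.3459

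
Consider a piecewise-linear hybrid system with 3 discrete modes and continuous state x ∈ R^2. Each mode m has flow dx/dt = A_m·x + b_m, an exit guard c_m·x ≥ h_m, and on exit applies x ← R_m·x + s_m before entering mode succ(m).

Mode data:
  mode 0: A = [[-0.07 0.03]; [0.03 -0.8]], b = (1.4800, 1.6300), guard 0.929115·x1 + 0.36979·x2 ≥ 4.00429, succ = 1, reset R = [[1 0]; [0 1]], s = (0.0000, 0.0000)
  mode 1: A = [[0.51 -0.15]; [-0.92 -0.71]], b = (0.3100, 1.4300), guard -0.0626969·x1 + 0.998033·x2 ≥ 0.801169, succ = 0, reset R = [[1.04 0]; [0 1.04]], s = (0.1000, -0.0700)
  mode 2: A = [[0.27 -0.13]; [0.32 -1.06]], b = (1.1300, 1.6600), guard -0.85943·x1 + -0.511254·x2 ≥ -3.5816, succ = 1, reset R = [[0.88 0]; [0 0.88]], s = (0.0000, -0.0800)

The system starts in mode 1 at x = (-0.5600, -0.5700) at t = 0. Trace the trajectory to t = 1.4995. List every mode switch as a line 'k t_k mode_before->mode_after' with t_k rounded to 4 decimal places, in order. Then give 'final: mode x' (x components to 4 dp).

1 0.7353 1->0
final: 0 0.6739 1.3301

Mode 1: guard c·x = 0.8012 hit at Δt = 0.7353 (t = 0.7353), x⁻ = (-0.5537, 0.7680) → reset → x⁺ = (-0.4758, 0.7287), jump to mode 0
Mode 0: flow for 0.7642 to horizon, guard not reached → x = (0.6739, 1.3301)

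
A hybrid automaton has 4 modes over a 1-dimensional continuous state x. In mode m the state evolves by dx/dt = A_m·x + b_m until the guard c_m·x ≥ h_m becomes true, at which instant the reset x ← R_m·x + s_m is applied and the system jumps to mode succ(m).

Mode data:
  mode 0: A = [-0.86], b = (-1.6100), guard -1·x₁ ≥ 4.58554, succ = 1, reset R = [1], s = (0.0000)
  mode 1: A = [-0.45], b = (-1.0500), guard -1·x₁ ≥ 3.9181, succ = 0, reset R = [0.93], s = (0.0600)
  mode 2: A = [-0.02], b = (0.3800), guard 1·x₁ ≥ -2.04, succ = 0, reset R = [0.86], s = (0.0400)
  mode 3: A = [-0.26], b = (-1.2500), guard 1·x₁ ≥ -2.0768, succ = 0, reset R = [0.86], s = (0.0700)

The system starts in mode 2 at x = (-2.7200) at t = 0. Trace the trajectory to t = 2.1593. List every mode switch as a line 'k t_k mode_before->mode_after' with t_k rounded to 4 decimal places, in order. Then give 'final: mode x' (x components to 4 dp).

Mode 2: guard c·x = -2.0400 hit at Δt = 1.5904 (t = 1.5904), x⁻ = (-2.0400) → reset → x⁺ = (-1.7144), jump to mode 0
Mode 0: flow for 0.5689 to horizon, guard not reached → x = (-1.7754)

1 1.5904 2->0
final: 0 -1.7754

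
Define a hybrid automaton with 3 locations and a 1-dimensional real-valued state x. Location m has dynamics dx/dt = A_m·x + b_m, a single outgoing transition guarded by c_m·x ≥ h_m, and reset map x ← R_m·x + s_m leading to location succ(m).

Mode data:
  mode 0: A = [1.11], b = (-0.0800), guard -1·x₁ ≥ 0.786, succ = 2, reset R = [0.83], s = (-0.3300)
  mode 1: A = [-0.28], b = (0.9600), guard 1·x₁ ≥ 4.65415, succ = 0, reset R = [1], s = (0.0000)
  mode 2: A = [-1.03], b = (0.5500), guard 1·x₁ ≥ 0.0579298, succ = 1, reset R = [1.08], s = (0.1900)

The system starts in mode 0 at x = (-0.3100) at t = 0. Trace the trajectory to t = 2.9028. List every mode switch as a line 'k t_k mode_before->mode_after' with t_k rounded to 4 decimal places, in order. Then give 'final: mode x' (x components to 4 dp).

Mode 0: guard c·x = 0.7860 hit at Δt = 0.7289 (t = 0.7289), x⁻ = (-0.7860) → reset → x⁺ = (-0.9824), jump to mode 2
Mode 2: guard c·x = 0.0579 hit at Δt = 1.1248 (t = 1.8537), x⁻ = (0.0579) → reset → x⁺ = (0.2526), jump to mode 1
Mode 1: flow for 1.0491 to horizon, guard not reached → x = (1.0610)

1 0.7289 0->2
2 1.8537 2->1
final: 1 1.0610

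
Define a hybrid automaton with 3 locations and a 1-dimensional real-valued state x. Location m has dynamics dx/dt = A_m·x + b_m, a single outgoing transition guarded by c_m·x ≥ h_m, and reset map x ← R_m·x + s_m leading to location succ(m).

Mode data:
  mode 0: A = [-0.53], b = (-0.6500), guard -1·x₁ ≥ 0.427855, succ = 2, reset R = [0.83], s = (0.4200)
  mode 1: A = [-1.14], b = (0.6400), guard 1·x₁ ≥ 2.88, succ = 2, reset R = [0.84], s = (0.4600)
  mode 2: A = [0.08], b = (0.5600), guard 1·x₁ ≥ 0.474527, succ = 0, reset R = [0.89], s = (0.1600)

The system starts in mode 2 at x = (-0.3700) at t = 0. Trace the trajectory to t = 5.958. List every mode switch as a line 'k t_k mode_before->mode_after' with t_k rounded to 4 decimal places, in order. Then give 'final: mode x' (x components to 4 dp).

1 1.4987 2->0
2 3.0413 0->2
3 3.7459 2->0
4 5.2885 0->2
final: 2 0.4536

Mode 2: guard c·x = 0.4745 hit at Δt = 1.4987 (t = 1.4987), x⁻ = (0.4745) → reset → x⁺ = (0.5823), jump to mode 0
Mode 0: guard c·x = 0.4279 hit at Δt = 1.5426 (t = 3.0413), x⁻ = (-0.4279) → reset → x⁺ = (0.0649), jump to mode 2
Mode 2: guard c·x = 0.4745 hit at Δt = 0.7046 (t = 3.7459), x⁻ = (0.4745) → reset → x⁺ = (0.5823), jump to mode 0
Mode 0: guard c·x = 0.4279 hit at Δt = 1.5426 (t = 5.2885), x⁻ = (-0.4279) → reset → x⁺ = (0.0649), jump to mode 2
Mode 2: flow for 0.6695 to horizon, guard not reached → x = (0.4536)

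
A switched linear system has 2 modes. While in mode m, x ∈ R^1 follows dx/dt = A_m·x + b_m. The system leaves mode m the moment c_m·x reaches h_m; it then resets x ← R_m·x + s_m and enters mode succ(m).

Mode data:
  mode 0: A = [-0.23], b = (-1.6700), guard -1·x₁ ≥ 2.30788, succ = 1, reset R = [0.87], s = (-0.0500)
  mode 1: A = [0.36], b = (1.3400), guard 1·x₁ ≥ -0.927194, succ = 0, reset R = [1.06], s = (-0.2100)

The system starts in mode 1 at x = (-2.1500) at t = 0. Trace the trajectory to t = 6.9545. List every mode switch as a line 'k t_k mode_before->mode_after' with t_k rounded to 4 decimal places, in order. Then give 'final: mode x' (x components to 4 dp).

1 1.5982 1->0
2 2.4810 0->1
3 3.9210 1->0
4 4.8038 0->1
5 6.2438 1->0
final: 0 -2.1079

Mode 1: guard c·x = -0.9272 hit at Δt = 1.5982 (t = 1.5982), x⁻ = (-0.9272) → reset → x⁺ = (-1.1928), jump to mode 0
Mode 0: guard c·x = 2.3079 hit at Δt = 0.8828 (t = 2.4810), x⁻ = (-2.3079) → reset → x⁺ = (-2.0579), jump to mode 1
Mode 1: guard c·x = -0.9272 hit at Δt = 1.4400 (t = 3.9210), x⁻ = (-0.9272) → reset → x⁺ = (-1.1928), jump to mode 0
Mode 0: guard c·x = 2.3079 hit at Δt = 0.8828 (t = 4.8038), x⁻ = (-2.3079) → reset → x⁺ = (-2.0579), jump to mode 1
Mode 1: guard c·x = -0.9272 hit at Δt = 1.4400 (t = 6.2438), x⁻ = (-0.9272) → reset → x⁺ = (-1.1928), jump to mode 0
Mode 0: flow for 0.7107 to horizon, guard not reached → x = (-2.1079)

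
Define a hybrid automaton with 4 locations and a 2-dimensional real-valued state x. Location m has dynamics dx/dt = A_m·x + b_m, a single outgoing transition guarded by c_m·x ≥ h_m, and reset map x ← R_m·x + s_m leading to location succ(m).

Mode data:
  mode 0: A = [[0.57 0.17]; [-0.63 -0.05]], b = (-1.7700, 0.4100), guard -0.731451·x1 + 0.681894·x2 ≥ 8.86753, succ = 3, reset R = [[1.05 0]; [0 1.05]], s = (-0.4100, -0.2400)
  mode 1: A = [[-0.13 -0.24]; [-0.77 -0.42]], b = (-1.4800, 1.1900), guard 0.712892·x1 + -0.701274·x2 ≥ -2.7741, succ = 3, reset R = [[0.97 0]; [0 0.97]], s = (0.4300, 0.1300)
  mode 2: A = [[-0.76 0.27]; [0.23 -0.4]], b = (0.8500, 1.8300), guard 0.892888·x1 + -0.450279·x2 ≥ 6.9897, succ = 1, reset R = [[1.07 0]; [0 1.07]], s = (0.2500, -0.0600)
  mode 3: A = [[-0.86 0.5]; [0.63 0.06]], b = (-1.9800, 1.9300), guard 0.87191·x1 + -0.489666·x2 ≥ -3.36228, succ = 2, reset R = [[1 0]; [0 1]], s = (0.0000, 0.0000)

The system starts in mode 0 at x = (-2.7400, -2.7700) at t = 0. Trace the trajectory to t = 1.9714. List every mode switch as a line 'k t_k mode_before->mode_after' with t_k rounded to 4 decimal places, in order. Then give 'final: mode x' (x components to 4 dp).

1 1.3257 0->3
final: 3 -6.6842 0.4833

Mode 0: guard c·x = 8.8675 hit at Δt = 1.3257 (t = 1.3257), x⁻ = (-9.6153, 2.6902) → reset → x⁺ = (-10.5061, 2.5847), jump to mode 3
Mode 3: flow for 0.6457 to horizon, guard not reached → x = (-6.6842, 0.4833)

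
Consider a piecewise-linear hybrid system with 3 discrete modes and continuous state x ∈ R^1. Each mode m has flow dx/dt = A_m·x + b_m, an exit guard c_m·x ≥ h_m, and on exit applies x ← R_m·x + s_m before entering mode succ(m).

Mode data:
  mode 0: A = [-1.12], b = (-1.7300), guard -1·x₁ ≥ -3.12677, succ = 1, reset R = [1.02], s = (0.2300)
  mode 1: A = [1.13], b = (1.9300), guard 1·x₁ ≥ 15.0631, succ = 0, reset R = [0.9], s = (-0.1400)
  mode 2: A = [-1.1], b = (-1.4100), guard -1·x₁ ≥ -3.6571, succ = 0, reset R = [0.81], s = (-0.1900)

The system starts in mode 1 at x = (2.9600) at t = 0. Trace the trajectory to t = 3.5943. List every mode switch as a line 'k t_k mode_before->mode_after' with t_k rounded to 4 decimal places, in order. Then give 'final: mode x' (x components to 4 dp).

1 1.1318 1->0
2 2.1711 0->1
3 3.2198 1->0
final: 0 8.2917

Mode 1: guard c·x = 15.0631 hit at Δt = 1.1318 (t = 1.1318), x⁻ = (15.0631) → reset → x⁺ = (13.4168), jump to mode 0
Mode 0: guard c·x = -3.1268 hit at Δt = 1.0393 (t = 2.1711), x⁻ = (3.1268) → reset → x⁺ = (3.4193), jump to mode 1
Mode 1: guard c·x = 15.0631 hit at Δt = 1.0487 (t = 3.2198), x⁻ = (15.0631) → reset → x⁺ = (13.4168), jump to mode 0
Mode 0: flow for 0.3745 to horizon, guard not reached → x = (8.2917)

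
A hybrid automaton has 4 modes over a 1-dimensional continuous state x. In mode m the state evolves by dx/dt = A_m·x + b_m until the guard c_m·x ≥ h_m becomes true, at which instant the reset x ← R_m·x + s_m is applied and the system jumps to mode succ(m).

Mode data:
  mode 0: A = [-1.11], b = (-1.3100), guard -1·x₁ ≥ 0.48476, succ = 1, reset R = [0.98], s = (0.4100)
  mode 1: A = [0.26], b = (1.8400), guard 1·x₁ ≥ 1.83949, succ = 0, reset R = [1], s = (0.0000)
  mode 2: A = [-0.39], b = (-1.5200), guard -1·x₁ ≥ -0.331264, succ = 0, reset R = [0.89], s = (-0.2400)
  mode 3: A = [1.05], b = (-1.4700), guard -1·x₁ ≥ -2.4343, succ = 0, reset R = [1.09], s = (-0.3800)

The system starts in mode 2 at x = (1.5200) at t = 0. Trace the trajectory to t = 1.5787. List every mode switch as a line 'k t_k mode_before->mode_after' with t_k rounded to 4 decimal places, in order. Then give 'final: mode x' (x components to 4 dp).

Mode 2: guard c·x = -0.3313 hit at Δt = 0.6352 (t = 0.6352), x⁻ = (0.3313) → reset → x⁺ = (0.0548), jump to mode 0
Mode 0: guard c·x = 0.4848 hit at Δt = 0.5174 (t = 1.1526), x⁻ = (-0.4848) → reset → x⁺ = (-0.0651), jump to mode 1
Mode 1: flow for 0.4261 to horizon, guard not reached → x = (0.7564)

1 0.6352 2->0
2 1.1526 0->1
final: 1 0.7564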